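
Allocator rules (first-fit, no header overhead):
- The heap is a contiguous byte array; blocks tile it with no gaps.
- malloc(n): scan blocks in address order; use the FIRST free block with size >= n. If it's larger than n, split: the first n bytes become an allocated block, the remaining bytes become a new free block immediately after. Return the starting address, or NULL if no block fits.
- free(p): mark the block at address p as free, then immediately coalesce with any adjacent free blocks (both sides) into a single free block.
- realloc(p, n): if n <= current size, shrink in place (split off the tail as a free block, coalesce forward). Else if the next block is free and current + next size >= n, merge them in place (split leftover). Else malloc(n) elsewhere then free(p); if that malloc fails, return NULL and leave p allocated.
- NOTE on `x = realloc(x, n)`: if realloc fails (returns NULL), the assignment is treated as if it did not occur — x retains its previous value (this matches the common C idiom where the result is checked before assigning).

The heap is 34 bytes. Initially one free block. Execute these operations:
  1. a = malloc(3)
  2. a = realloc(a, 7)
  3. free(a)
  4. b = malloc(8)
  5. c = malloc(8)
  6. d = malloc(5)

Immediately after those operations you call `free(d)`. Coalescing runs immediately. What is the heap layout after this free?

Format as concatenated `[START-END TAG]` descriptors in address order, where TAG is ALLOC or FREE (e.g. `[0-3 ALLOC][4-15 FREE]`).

Answer: [0-7 ALLOC][8-15 ALLOC][16-33 FREE]

Derivation:
Op 1: a = malloc(3) -> a = 0; heap: [0-2 ALLOC][3-33 FREE]
Op 2: a = realloc(a, 7) -> a = 0; heap: [0-6 ALLOC][7-33 FREE]
Op 3: free(a) -> (freed a); heap: [0-33 FREE]
Op 4: b = malloc(8) -> b = 0; heap: [0-7 ALLOC][8-33 FREE]
Op 5: c = malloc(8) -> c = 8; heap: [0-7 ALLOC][8-15 ALLOC][16-33 FREE]
Op 6: d = malloc(5) -> d = 16; heap: [0-7 ALLOC][8-15 ALLOC][16-20 ALLOC][21-33 FREE]
free(d): d = 16 -> block [16-20 ALLOC]; mark free, coalesce with adjacent free neighbors -> [0-7 ALLOC][8-15 ALLOC][16-33 FREE]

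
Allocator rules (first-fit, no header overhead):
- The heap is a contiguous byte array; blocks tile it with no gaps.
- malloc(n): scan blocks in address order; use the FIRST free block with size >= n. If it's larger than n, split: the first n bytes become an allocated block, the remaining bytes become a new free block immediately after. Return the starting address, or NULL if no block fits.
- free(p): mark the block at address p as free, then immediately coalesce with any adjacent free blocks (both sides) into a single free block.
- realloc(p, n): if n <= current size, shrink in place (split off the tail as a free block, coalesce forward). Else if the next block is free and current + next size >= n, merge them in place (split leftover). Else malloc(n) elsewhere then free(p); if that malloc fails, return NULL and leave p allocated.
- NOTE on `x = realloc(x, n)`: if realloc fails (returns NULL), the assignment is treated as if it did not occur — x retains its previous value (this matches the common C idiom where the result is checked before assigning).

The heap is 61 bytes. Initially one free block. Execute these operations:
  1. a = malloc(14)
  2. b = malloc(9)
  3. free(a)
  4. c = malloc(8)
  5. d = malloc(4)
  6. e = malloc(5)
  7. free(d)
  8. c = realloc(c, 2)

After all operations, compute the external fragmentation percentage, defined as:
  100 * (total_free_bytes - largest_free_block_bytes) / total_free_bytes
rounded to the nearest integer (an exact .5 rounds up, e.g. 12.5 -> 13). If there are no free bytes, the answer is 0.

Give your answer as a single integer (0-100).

Answer: 27

Derivation:
Op 1: a = malloc(14) -> a = 0; heap: [0-13 ALLOC][14-60 FREE]
Op 2: b = malloc(9) -> b = 14; heap: [0-13 ALLOC][14-22 ALLOC][23-60 FREE]
Op 3: free(a) -> (freed a); heap: [0-13 FREE][14-22 ALLOC][23-60 FREE]
Op 4: c = malloc(8) -> c = 0; heap: [0-7 ALLOC][8-13 FREE][14-22 ALLOC][23-60 FREE]
Op 5: d = malloc(4) -> d = 8; heap: [0-7 ALLOC][8-11 ALLOC][12-13 FREE][14-22 ALLOC][23-60 FREE]
Op 6: e = malloc(5) -> e = 23; heap: [0-7 ALLOC][8-11 ALLOC][12-13 FREE][14-22 ALLOC][23-27 ALLOC][28-60 FREE]
Op 7: free(d) -> (freed d); heap: [0-7 ALLOC][8-13 FREE][14-22 ALLOC][23-27 ALLOC][28-60 FREE]
Op 8: c = realloc(c, 2) -> c = 0; heap: [0-1 ALLOC][2-13 FREE][14-22 ALLOC][23-27 ALLOC][28-60 FREE]
Free blocks: [12 33] total_free=45 largest=33 -> 100*(45-33)/45 = 1200/45 ≈ 26.667 -> rounds to 27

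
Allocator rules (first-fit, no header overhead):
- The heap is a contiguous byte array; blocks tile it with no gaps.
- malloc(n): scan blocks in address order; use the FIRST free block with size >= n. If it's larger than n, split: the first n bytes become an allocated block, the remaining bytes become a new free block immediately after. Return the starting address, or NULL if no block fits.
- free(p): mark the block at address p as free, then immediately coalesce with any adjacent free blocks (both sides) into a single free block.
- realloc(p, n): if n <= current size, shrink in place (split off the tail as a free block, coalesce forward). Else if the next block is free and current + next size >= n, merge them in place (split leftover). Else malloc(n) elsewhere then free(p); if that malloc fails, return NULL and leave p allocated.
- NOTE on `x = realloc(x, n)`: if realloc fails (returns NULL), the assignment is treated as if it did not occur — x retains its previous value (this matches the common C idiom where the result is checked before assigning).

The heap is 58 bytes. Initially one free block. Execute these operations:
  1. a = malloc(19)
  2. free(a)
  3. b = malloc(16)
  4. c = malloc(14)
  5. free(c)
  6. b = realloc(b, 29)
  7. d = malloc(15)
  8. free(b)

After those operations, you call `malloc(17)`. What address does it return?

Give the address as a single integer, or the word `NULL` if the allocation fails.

Answer: 0

Derivation:
Op 1: a = malloc(19) -> a = 0; heap: [0-18 ALLOC][19-57 FREE]
Op 2: free(a) -> (freed a); heap: [0-57 FREE]
Op 3: b = malloc(16) -> b = 0; heap: [0-15 ALLOC][16-57 FREE]
Op 4: c = malloc(14) -> c = 16; heap: [0-15 ALLOC][16-29 ALLOC][30-57 FREE]
Op 5: free(c) -> (freed c); heap: [0-15 ALLOC][16-57 FREE]
Op 6: b = realloc(b, 29) -> b = 0; heap: [0-28 ALLOC][29-57 FREE]
Op 7: d = malloc(15) -> d = 29; heap: [0-28 ALLOC][29-43 ALLOC][44-57 FREE]
Op 8: free(b) -> (freed b); heap: [0-28 FREE][29-43 ALLOC][44-57 FREE]
malloc(17): first-fit scan over [0-28 FREE][29-43 ALLOC][44-57 FREE] -> 0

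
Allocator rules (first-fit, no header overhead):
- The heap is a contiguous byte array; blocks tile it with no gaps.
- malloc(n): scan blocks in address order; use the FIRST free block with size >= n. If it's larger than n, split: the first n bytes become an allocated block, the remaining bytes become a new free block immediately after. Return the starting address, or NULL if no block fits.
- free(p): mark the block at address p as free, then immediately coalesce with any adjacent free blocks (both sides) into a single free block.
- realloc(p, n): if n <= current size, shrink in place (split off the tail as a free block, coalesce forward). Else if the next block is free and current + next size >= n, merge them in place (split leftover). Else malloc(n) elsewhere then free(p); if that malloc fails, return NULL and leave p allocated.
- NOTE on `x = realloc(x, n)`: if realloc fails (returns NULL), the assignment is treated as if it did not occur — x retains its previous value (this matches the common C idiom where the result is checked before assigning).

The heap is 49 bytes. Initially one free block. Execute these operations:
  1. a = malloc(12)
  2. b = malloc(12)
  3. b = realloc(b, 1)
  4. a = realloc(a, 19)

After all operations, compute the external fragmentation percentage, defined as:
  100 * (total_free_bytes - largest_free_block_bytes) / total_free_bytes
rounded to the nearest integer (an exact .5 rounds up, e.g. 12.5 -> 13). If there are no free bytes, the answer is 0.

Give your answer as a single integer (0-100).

Answer: 41

Derivation:
Op 1: a = malloc(12) -> a = 0; heap: [0-11 ALLOC][12-48 FREE]
Op 2: b = malloc(12) -> b = 12; heap: [0-11 ALLOC][12-23 ALLOC][24-48 FREE]
Op 3: b = realloc(b, 1) -> b = 12; heap: [0-11 ALLOC][12-12 ALLOC][13-48 FREE]
Op 4: a = realloc(a, 19) -> a = 13; heap: [0-11 FREE][12-12 ALLOC][13-31 ALLOC][32-48 FREE]
Free blocks: [12 17] total_free=29 largest=17 -> 100*(29-17)/29 = 1200/29 ≈ 41.379 -> rounds to 41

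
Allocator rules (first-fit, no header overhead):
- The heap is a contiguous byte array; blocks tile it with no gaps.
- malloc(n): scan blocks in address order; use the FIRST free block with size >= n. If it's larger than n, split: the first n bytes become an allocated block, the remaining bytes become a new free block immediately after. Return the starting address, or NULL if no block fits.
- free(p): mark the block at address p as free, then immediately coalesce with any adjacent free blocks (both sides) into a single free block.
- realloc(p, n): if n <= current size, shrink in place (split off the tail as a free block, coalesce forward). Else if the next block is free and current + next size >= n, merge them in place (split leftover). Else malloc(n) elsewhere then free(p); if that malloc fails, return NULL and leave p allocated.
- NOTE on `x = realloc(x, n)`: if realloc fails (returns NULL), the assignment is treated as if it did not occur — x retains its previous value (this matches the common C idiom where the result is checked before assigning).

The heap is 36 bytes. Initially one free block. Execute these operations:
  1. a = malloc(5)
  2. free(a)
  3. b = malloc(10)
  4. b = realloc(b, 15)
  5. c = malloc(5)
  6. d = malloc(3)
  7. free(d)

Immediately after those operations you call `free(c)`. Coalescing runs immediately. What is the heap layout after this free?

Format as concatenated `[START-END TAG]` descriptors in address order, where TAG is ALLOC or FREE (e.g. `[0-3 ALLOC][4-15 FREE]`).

Op 1: a = malloc(5) -> a = 0; heap: [0-4 ALLOC][5-35 FREE]
Op 2: free(a) -> (freed a); heap: [0-35 FREE]
Op 3: b = malloc(10) -> b = 0; heap: [0-9 ALLOC][10-35 FREE]
Op 4: b = realloc(b, 15) -> b = 0; heap: [0-14 ALLOC][15-35 FREE]
Op 5: c = malloc(5) -> c = 15; heap: [0-14 ALLOC][15-19 ALLOC][20-35 FREE]
Op 6: d = malloc(3) -> d = 20; heap: [0-14 ALLOC][15-19 ALLOC][20-22 ALLOC][23-35 FREE]
Op 7: free(d) -> (freed d); heap: [0-14 ALLOC][15-19 ALLOC][20-35 FREE]
free(c): c = 15 -> block [15-19 ALLOC]; mark free, coalesce with adjacent free neighbors -> [0-14 ALLOC][15-35 FREE]

Answer: [0-14 ALLOC][15-35 FREE]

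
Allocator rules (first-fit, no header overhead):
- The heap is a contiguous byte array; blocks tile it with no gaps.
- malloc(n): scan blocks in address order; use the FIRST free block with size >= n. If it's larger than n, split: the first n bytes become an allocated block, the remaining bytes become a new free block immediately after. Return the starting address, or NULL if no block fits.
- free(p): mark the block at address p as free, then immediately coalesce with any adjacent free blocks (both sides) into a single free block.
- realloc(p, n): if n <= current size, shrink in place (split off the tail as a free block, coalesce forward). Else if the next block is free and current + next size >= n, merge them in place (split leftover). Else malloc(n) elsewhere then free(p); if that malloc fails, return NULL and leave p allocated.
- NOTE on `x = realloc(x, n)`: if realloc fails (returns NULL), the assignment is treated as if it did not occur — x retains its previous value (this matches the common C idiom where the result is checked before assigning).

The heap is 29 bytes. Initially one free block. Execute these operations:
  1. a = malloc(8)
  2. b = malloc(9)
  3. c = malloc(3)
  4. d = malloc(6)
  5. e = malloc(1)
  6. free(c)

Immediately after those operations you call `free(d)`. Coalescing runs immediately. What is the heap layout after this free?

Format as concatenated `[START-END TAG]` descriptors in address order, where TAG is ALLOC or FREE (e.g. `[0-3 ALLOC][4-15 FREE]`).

Answer: [0-7 ALLOC][8-16 ALLOC][17-25 FREE][26-26 ALLOC][27-28 FREE]

Derivation:
Op 1: a = malloc(8) -> a = 0; heap: [0-7 ALLOC][8-28 FREE]
Op 2: b = malloc(9) -> b = 8; heap: [0-7 ALLOC][8-16 ALLOC][17-28 FREE]
Op 3: c = malloc(3) -> c = 17; heap: [0-7 ALLOC][8-16 ALLOC][17-19 ALLOC][20-28 FREE]
Op 4: d = malloc(6) -> d = 20; heap: [0-7 ALLOC][8-16 ALLOC][17-19 ALLOC][20-25 ALLOC][26-28 FREE]
Op 5: e = malloc(1) -> e = 26; heap: [0-7 ALLOC][8-16 ALLOC][17-19 ALLOC][20-25 ALLOC][26-26 ALLOC][27-28 FREE]
Op 6: free(c) -> (freed c); heap: [0-7 ALLOC][8-16 ALLOC][17-19 FREE][20-25 ALLOC][26-26 ALLOC][27-28 FREE]
free(d): d = 20 -> block [20-25 ALLOC]; mark free, coalesce with adjacent free neighbors -> [0-7 ALLOC][8-16 ALLOC][17-25 FREE][26-26 ALLOC][27-28 FREE]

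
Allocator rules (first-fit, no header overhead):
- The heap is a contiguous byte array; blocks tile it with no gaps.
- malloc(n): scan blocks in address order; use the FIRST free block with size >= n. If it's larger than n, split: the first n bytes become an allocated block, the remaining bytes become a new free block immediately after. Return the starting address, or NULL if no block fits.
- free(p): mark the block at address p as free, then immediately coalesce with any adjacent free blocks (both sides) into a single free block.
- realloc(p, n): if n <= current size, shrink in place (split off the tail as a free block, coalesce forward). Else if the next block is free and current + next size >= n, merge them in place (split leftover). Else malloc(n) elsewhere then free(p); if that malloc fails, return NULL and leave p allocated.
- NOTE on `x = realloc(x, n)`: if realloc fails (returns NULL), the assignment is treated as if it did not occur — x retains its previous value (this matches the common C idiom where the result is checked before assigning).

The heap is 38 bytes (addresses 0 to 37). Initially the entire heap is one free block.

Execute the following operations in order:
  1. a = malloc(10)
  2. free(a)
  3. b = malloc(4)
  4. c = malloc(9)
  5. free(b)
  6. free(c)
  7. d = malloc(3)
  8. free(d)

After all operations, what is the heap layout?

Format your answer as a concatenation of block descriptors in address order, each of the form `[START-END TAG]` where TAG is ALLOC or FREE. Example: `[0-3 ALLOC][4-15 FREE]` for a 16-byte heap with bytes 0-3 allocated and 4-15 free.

Op 1: a = malloc(10) -> a = 0; heap: [0-9 ALLOC][10-37 FREE]
Op 2: free(a) -> (freed a); heap: [0-37 FREE]
Op 3: b = malloc(4) -> b = 0; heap: [0-3 ALLOC][4-37 FREE]
Op 4: c = malloc(9) -> c = 4; heap: [0-3 ALLOC][4-12 ALLOC][13-37 FREE]
Op 5: free(b) -> (freed b); heap: [0-3 FREE][4-12 ALLOC][13-37 FREE]
Op 6: free(c) -> (freed c); heap: [0-37 FREE]
Op 7: d = malloc(3) -> d = 0; heap: [0-2 ALLOC][3-37 FREE]
Op 8: free(d) -> (freed d); heap: [0-37 FREE]

Answer: [0-37 FREE]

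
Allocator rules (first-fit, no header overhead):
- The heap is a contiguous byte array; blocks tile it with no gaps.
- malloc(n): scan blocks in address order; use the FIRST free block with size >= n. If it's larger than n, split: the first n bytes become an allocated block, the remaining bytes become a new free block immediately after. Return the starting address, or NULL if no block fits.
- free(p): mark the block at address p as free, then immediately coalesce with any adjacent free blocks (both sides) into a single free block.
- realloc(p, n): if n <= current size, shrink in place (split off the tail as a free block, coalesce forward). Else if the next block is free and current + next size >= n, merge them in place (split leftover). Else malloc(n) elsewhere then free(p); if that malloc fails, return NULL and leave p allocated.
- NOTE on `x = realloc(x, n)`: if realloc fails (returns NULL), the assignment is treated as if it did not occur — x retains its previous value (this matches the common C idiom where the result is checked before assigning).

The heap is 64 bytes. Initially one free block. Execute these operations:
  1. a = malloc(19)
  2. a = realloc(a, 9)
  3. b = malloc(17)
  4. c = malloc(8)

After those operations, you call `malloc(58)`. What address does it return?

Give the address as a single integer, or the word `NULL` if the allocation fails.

Op 1: a = malloc(19) -> a = 0; heap: [0-18 ALLOC][19-63 FREE]
Op 2: a = realloc(a, 9) -> a = 0; heap: [0-8 ALLOC][9-63 FREE]
Op 3: b = malloc(17) -> b = 9; heap: [0-8 ALLOC][9-25 ALLOC][26-63 FREE]
Op 4: c = malloc(8) -> c = 26; heap: [0-8 ALLOC][9-25 ALLOC][26-33 ALLOC][34-63 FREE]
malloc(58): first-fit scan over [0-8 ALLOC][9-25 ALLOC][26-33 ALLOC][34-63 FREE] -> NULL

Answer: NULL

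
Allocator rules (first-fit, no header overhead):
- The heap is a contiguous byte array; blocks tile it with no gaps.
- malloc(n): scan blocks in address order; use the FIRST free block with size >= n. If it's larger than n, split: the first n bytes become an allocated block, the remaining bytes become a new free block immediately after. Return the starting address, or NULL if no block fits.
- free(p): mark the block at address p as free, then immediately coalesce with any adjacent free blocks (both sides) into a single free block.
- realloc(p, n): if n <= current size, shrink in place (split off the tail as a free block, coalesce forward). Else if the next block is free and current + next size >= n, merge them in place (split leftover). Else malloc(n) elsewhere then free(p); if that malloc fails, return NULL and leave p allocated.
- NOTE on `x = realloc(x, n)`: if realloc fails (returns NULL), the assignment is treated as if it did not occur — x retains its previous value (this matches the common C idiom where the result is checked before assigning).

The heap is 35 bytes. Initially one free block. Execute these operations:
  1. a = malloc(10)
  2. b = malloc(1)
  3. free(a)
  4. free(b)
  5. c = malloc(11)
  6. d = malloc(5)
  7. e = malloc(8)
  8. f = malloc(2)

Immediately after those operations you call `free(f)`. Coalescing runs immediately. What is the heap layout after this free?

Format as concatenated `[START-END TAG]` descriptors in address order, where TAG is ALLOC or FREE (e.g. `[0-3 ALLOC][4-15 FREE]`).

Op 1: a = malloc(10) -> a = 0; heap: [0-9 ALLOC][10-34 FREE]
Op 2: b = malloc(1) -> b = 10; heap: [0-9 ALLOC][10-10 ALLOC][11-34 FREE]
Op 3: free(a) -> (freed a); heap: [0-9 FREE][10-10 ALLOC][11-34 FREE]
Op 4: free(b) -> (freed b); heap: [0-34 FREE]
Op 5: c = malloc(11) -> c = 0; heap: [0-10 ALLOC][11-34 FREE]
Op 6: d = malloc(5) -> d = 11; heap: [0-10 ALLOC][11-15 ALLOC][16-34 FREE]
Op 7: e = malloc(8) -> e = 16; heap: [0-10 ALLOC][11-15 ALLOC][16-23 ALLOC][24-34 FREE]
Op 8: f = malloc(2) -> f = 24; heap: [0-10 ALLOC][11-15 ALLOC][16-23 ALLOC][24-25 ALLOC][26-34 FREE]
free(f): f = 24 -> block [24-25 ALLOC]; mark free, coalesce with adjacent free neighbors -> [0-10 ALLOC][11-15 ALLOC][16-23 ALLOC][24-34 FREE]

Answer: [0-10 ALLOC][11-15 ALLOC][16-23 ALLOC][24-34 FREE]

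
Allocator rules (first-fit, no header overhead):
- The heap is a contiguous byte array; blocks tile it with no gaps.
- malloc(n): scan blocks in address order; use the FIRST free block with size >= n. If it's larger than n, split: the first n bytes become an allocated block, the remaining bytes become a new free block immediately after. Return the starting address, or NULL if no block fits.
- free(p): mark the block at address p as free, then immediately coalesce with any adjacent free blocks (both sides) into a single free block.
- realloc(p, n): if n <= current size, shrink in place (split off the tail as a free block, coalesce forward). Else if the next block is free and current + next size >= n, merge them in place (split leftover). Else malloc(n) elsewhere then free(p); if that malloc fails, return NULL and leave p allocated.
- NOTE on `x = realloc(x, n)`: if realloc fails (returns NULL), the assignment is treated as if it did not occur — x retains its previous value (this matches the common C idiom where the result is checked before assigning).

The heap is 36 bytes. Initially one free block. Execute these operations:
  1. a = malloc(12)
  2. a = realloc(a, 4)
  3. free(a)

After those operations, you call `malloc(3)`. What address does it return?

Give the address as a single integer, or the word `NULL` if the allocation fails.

Answer: 0

Derivation:
Op 1: a = malloc(12) -> a = 0; heap: [0-11 ALLOC][12-35 FREE]
Op 2: a = realloc(a, 4) -> a = 0; heap: [0-3 ALLOC][4-35 FREE]
Op 3: free(a) -> (freed a); heap: [0-35 FREE]
malloc(3): first-fit scan over [0-35 FREE] -> 0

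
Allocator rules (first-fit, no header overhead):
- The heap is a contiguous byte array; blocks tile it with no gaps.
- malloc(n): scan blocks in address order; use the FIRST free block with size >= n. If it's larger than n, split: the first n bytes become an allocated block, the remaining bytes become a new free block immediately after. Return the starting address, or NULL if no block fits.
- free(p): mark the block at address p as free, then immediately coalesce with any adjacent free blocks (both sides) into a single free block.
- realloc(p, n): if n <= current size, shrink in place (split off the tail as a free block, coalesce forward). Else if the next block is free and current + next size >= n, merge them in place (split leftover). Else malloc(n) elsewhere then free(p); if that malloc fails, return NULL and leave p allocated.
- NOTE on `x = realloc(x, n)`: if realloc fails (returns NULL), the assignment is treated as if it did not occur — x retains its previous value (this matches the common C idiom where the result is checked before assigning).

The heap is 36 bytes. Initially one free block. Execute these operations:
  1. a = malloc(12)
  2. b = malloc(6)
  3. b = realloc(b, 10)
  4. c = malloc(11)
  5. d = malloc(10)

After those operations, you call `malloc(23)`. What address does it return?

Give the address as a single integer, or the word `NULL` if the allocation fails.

Answer: NULL

Derivation:
Op 1: a = malloc(12) -> a = 0; heap: [0-11 ALLOC][12-35 FREE]
Op 2: b = malloc(6) -> b = 12; heap: [0-11 ALLOC][12-17 ALLOC][18-35 FREE]
Op 3: b = realloc(b, 10) -> b = 12; heap: [0-11 ALLOC][12-21 ALLOC][22-35 FREE]
Op 4: c = malloc(11) -> c = 22; heap: [0-11 ALLOC][12-21 ALLOC][22-32 ALLOC][33-35 FREE]
Op 5: d = malloc(10) -> d = NULL; heap: [0-11 ALLOC][12-21 ALLOC][22-32 ALLOC][33-35 FREE]
malloc(23): first-fit scan over [0-11 ALLOC][12-21 ALLOC][22-32 ALLOC][33-35 FREE] -> NULL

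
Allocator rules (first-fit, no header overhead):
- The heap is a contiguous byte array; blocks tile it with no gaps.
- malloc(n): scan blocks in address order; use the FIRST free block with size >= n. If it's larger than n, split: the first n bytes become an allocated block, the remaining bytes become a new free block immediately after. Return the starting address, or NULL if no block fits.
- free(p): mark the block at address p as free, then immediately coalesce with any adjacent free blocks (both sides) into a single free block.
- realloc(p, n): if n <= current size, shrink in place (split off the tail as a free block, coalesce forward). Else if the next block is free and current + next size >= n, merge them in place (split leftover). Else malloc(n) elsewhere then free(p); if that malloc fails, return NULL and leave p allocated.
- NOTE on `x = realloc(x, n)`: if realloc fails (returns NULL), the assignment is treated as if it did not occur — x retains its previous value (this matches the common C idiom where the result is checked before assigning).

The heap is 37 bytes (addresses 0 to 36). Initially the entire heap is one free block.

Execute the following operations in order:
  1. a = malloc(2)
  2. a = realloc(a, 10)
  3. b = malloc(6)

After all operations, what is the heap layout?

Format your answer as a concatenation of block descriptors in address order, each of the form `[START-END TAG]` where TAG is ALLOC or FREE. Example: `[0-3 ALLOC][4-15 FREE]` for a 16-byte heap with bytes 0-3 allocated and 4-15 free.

Op 1: a = malloc(2) -> a = 0; heap: [0-1 ALLOC][2-36 FREE]
Op 2: a = realloc(a, 10) -> a = 0; heap: [0-9 ALLOC][10-36 FREE]
Op 3: b = malloc(6) -> b = 10; heap: [0-9 ALLOC][10-15 ALLOC][16-36 FREE]

Answer: [0-9 ALLOC][10-15 ALLOC][16-36 FREE]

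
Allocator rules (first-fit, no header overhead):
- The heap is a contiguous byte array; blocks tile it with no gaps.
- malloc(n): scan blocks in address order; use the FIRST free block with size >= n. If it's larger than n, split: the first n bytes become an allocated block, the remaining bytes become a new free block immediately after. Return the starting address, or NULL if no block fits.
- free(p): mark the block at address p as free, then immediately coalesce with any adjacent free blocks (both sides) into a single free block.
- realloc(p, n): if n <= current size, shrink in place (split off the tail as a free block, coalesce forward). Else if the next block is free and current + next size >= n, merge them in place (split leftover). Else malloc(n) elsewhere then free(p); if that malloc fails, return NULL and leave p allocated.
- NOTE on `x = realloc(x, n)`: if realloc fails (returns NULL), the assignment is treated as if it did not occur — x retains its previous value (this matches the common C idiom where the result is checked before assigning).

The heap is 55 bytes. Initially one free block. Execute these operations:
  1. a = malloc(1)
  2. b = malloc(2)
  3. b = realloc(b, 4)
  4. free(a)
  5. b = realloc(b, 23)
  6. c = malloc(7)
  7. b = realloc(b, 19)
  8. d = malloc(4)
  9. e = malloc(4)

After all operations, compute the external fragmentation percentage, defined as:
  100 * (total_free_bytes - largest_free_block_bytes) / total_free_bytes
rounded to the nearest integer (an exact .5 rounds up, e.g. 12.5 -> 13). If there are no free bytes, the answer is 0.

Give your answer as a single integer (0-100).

Answer: 5

Derivation:
Op 1: a = malloc(1) -> a = 0; heap: [0-0 ALLOC][1-54 FREE]
Op 2: b = malloc(2) -> b = 1; heap: [0-0 ALLOC][1-2 ALLOC][3-54 FREE]
Op 3: b = realloc(b, 4) -> b = 1; heap: [0-0 ALLOC][1-4 ALLOC][5-54 FREE]
Op 4: free(a) -> (freed a); heap: [0-0 FREE][1-4 ALLOC][5-54 FREE]
Op 5: b = realloc(b, 23) -> b = 1; heap: [0-0 FREE][1-23 ALLOC][24-54 FREE]
Op 6: c = malloc(7) -> c = 24; heap: [0-0 FREE][1-23 ALLOC][24-30 ALLOC][31-54 FREE]
Op 7: b = realloc(b, 19) -> b = 1; heap: [0-0 FREE][1-19 ALLOC][20-23 FREE][24-30 ALLOC][31-54 FREE]
Op 8: d = malloc(4) -> d = 20; heap: [0-0 FREE][1-19 ALLOC][20-23 ALLOC][24-30 ALLOC][31-54 FREE]
Op 9: e = malloc(4) -> e = 31; heap: [0-0 FREE][1-19 ALLOC][20-23 ALLOC][24-30 ALLOC][31-34 ALLOC][35-54 FREE]
Free blocks: [1 20] total_free=21 largest=20 -> 100*(21-20)/21 = 100/21 ≈ 4.762 -> rounds to 5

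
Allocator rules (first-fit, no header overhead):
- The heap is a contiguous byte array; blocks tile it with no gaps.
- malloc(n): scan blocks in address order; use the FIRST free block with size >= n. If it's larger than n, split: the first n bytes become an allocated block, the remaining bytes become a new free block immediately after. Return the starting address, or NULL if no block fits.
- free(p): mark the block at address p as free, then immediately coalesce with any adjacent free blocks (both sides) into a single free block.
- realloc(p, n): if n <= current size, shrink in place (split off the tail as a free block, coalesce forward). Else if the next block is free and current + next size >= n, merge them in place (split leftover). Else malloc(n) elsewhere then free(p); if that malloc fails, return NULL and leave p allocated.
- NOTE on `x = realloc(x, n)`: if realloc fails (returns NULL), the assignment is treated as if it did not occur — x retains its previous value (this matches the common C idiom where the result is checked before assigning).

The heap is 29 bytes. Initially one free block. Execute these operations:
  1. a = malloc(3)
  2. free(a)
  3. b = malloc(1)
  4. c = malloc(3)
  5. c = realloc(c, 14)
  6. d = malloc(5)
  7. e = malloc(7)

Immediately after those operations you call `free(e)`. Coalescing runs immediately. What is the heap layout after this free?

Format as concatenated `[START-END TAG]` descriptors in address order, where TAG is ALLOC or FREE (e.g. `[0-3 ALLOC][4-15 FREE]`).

Answer: [0-0 ALLOC][1-14 ALLOC][15-19 ALLOC][20-28 FREE]

Derivation:
Op 1: a = malloc(3) -> a = 0; heap: [0-2 ALLOC][3-28 FREE]
Op 2: free(a) -> (freed a); heap: [0-28 FREE]
Op 3: b = malloc(1) -> b = 0; heap: [0-0 ALLOC][1-28 FREE]
Op 4: c = malloc(3) -> c = 1; heap: [0-0 ALLOC][1-3 ALLOC][4-28 FREE]
Op 5: c = realloc(c, 14) -> c = 1; heap: [0-0 ALLOC][1-14 ALLOC][15-28 FREE]
Op 6: d = malloc(5) -> d = 15; heap: [0-0 ALLOC][1-14 ALLOC][15-19 ALLOC][20-28 FREE]
Op 7: e = malloc(7) -> e = 20; heap: [0-0 ALLOC][1-14 ALLOC][15-19 ALLOC][20-26 ALLOC][27-28 FREE]
free(e): e = 20 -> block [20-26 ALLOC]; mark free, coalesce with adjacent free neighbors -> [0-0 ALLOC][1-14 ALLOC][15-19 ALLOC][20-28 FREE]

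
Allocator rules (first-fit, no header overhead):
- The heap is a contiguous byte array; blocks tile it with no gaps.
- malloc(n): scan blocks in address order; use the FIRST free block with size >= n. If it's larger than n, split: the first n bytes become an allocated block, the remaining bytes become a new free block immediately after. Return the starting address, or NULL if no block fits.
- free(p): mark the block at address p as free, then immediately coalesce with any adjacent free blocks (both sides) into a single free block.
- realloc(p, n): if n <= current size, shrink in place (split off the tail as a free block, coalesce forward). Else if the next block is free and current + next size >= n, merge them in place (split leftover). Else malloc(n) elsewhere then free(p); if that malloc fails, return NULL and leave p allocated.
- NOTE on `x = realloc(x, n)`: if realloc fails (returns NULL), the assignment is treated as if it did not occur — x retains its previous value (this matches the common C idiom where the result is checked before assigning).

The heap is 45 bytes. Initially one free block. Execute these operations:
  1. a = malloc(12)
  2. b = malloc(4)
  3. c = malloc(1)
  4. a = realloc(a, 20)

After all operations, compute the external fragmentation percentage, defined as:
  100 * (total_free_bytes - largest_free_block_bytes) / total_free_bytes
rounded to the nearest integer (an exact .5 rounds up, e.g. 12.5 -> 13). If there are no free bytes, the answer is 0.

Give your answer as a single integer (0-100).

Answer: 40

Derivation:
Op 1: a = malloc(12) -> a = 0; heap: [0-11 ALLOC][12-44 FREE]
Op 2: b = malloc(4) -> b = 12; heap: [0-11 ALLOC][12-15 ALLOC][16-44 FREE]
Op 3: c = malloc(1) -> c = 16; heap: [0-11 ALLOC][12-15 ALLOC][16-16 ALLOC][17-44 FREE]
Op 4: a = realloc(a, 20) -> a = 17; heap: [0-11 FREE][12-15 ALLOC][16-16 ALLOC][17-36 ALLOC][37-44 FREE]
Free blocks: [12 8] total_free=20 largest=12 -> 100*(20-12)/20 = 800/20 = 40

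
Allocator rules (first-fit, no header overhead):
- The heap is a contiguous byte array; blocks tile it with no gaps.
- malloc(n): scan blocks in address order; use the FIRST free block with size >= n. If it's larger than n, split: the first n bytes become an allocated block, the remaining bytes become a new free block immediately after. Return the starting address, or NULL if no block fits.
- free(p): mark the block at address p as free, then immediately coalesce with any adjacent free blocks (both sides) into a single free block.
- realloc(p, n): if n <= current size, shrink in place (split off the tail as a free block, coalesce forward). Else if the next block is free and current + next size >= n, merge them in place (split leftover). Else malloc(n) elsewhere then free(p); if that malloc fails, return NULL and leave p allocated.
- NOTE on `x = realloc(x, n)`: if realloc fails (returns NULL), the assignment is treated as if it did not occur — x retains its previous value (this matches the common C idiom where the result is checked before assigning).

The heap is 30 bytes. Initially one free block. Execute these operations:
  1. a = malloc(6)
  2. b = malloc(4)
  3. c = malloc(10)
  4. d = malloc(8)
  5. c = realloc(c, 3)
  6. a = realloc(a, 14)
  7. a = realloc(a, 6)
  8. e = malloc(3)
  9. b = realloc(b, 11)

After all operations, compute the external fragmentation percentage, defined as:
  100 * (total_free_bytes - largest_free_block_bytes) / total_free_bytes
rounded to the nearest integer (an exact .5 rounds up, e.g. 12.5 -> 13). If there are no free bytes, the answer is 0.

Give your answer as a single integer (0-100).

Answer: 33

Derivation:
Op 1: a = malloc(6) -> a = 0; heap: [0-5 ALLOC][6-29 FREE]
Op 2: b = malloc(4) -> b = 6; heap: [0-5 ALLOC][6-9 ALLOC][10-29 FREE]
Op 3: c = malloc(10) -> c = 10; heap: [0-5 ALLOC][6-9 ALLOC][10-19 ALLOC][20-29 FREE]
Op 4: d = malloc(8) -> d = 20; heap: [0-5 ALLOC][6-9 ALLOC][10-19 ALLOC][20-27 ALLOC][28-29 FREE]
Op 5: c = realloc(c, 3) -> c = 10; heap: [0-5 ALLOC][6-9 ALLOC][10-12 ALLOC][13-19 FREE][20-27 ALLOC][28-29 FREE]
Op 6: a = realloc(a, 14) -> NULL (a unchanged); heap: [0-5 ALLOC][6-9 ALLOC][10-12 ALLOC][13-19 FREE][20-27 ALLOC][28-29 FREE]
Op 7: a = realloc(a, 6) -> a = 0; heap: [0-5 ALLOC][6-9 ALLOC][10-12 ALLOC][13-19 FREE][20-27 ALLOC][28-29 FREE]
Op 8: e = malloc(3) -> e = 13; heap: [0-5 ALLOC][6-9 ALLOC][10-12 ALLOC][13-15 ALLOC][16-19 FREE][20-27 ALLOC][28-29 FREE]
Op 9: b = realloc(b, 11) -> NULL (b unchanged); heap: [0-5 ALLOC][6-9 ALLOC][10-12 ALLOC][13-15 ALLOC][16-19 FREE][20-27 ALLOC][28-29 FREE]
Free blocks: [4 2] total_free=6 largest=4 -> 100*(6-4)/6 = 200/6 ≈ 33.333 -> rounds to 33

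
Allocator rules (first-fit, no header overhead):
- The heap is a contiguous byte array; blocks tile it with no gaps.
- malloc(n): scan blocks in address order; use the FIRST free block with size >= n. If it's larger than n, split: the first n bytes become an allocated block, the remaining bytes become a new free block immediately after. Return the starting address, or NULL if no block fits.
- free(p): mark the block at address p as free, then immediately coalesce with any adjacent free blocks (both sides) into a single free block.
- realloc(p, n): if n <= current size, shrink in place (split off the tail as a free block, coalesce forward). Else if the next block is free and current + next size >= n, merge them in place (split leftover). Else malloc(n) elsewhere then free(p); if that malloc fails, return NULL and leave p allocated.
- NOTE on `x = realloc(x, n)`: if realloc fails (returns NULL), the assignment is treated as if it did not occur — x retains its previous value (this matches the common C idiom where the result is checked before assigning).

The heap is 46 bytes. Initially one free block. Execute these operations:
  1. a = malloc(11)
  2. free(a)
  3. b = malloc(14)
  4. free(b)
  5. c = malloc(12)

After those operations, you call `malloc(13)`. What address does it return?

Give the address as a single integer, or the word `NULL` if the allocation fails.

Answer: 12

Derivation:
Op 1: a = malloc(11) -> a = 0; heap: [0-10 ALLOC][11-45 FREE]
Op 2: free(a) -> (freed a); heap: [0-45 FREE]
Op 3: b = malloc(14) -> b = 0; heap: [0-13 ALLOC][14-45 FREE]
Op 4: free(b) -> (freed b); heap: [0-45 FREE]
Op 5: c = malloc(12) -> c = 0; heap: [0-11 ALLOC][12-45 FREE]
malloc(13): first-fit scan over [0-11 ALLOC][12-45 FREE] -> 12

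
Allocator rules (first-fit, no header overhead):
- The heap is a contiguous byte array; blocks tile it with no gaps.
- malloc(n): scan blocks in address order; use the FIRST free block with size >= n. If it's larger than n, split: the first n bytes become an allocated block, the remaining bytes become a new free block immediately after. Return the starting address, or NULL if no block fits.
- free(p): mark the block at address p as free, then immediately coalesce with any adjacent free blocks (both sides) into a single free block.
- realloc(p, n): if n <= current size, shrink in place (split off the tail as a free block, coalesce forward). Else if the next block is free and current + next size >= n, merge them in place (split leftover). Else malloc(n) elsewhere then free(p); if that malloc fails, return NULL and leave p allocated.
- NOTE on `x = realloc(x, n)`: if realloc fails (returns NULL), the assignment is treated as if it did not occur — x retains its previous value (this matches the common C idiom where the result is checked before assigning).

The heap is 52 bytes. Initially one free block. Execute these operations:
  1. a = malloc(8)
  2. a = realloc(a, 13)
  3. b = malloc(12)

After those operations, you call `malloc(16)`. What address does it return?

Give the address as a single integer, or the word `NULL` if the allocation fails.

Answer: 25

Derivation:
Op 1: a = malloc(8) -> a = 0; heap: [0-7 ALLOC][8-51 FREE]
Op 2: a = realloc(a, 13) -> a = 0; heap: [0-12 ALLOC][13-51 FREE]
Op 3: b = malloc(12) -> b = 13; heap: [0-12 ALLOC][13-24 ALLOC][25-51 FREE]
malloc(16): first-fit scan over [0-12 ALLOC][13-24 ALLOC][25-51 FREE] -> 25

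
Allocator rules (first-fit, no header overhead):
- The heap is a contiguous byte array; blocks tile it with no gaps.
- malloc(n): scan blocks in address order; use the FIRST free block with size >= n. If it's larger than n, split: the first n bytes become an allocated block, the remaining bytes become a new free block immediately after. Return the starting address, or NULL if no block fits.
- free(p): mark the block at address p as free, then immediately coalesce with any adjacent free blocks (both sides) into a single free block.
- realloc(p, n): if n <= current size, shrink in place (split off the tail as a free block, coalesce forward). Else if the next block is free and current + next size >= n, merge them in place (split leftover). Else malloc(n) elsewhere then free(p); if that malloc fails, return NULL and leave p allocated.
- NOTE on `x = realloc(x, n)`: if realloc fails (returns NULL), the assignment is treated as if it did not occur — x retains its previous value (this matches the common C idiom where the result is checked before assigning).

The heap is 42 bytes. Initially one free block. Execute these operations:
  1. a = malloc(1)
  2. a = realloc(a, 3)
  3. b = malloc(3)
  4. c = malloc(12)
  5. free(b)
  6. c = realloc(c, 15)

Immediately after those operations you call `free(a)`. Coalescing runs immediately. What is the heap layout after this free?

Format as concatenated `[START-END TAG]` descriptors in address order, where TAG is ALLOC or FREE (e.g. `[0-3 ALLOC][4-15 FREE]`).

Op 1: a = malloc(1) -> a = 0; heap: [0-0 ALLOC][1-41 FREE]
Op 2: a = realloc(a, 3) -> a = 0; heap: [0-2 ALLOC][3-41 FREE]
Op 3: b = malloc(3) -> b = 3; heap: [0-2 ALLOC][3-5 ALLOC][6-41 FREE]
Op 4: c = malloc(12) -> c = 6; heap: [0-2 ALLOC][3-5 ALLOC][6-17 ALLOC][18-41 FREE]
Op 5: free(b) -> (freed b); heap: [0-2 ALLOC][3-5 FREE][6-17 ALLOC][18-41 FREE]
Op 6: c = realloc(c, 15) -> c = 6; heap: [0-2 ALLOC][3-5 FREE][6-20 ALLOC][21-41 FREE]
free(a): a = 0 -> block [0-2 ALLOC]; mark free, coalesce with adjacent free neighbors -> [0-5 FREE][6-20 ALLOC][21-41 FREE]

Answer: [0-5 FREE][6-20 ALLOC][21-41 FREE]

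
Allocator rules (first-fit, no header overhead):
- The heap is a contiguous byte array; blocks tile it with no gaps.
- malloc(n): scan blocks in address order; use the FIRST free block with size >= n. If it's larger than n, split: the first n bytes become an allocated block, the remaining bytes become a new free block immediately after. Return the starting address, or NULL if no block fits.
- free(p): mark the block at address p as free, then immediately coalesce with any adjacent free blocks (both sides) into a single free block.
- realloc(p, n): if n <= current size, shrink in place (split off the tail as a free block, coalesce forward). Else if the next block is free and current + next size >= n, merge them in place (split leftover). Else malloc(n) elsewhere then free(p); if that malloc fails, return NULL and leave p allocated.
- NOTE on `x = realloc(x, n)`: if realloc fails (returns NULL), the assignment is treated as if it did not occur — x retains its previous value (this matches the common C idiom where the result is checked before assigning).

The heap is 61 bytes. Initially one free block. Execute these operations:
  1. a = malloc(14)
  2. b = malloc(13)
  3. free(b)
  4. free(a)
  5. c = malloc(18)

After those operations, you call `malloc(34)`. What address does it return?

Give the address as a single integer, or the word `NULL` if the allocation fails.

Answer: 18

Derivation:
Op 1: a = malloc(14) -> a = 0; heap: [0-13 ALLOC][14-60 FREE]
Op 2: b = malloc(13) -> b = 14; heap: [0-13 ALLOC][14-26 ALLOC][27-60 FREE]
Op 3: free(b) -> (freed b); heap: [0-13 ALLOC][14-60 FREE]
Op 4: free(a) -> (freed a); heap: [0-60 FREE]
Op 5: c = malloc(18) -> c = 0; heap: [0-17 ALLOC][18-60 FREE]
malloc(34): first-fit scan over [0-17 ALLOC][18-60 FREE] -> 18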